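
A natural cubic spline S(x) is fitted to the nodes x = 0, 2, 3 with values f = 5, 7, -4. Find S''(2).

Write M_i for S''(x_i). With h_i = 2, 1 and divided differences Δ_i = 1, -11, the continuity of S' gives the tridiagonal system
  2·M_0 + 6·M_1 + 1·M_2 = 6(Δ_1 - Δ_0) = -72
Natural end conditions: M_0 = M_2 = 0.
Solving the tridiagonal system: M_0 = 0, M_1 = -12, M_2 = 0.

-12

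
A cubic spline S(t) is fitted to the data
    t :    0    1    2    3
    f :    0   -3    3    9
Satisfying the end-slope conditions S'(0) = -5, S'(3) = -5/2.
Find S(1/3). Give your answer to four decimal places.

Write σ_i for S''(x_i). With h_i = 1, 1, 1 and divided differences Δ_i = -3, 6, 6, the continuity of S' gives the tridiagonal system
  1·σ_0 + 4·σ_1 + 1·σ_2 = 6(Δ_1 - Δ_0) = 54
  1·σ_1 + 4·σ_2 + 1·σ_3 = 6(Δ_2 - Δ_1) = 0
Clamped end conditions give two more equations: 2h_0·σ_0 + h_0·σ_1 = 6(Δ_0 - S'(0)) = 12 and h_2·σ_2 + 2h_2·σ_3 = 6(S'(3) - Δ_2) = -51.
Solving the tridiagonal system: σ_0 = -1/3, σ_1 = 38/3, σ_2 = 11/3, σ_3 = -82/3.
On [0, 1], S(t) = 0 - 5·t - 1/6·t² + 13/6·t³.
With t = 1/3: S(1/3) = -130/81.

-1.6049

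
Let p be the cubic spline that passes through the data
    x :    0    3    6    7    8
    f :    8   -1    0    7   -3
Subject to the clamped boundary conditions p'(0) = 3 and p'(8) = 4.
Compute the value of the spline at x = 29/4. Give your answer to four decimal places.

Write M_i for p''(x_i). With h_i = 3, 3, 1, 1 and divided differences Δ_i = -3, 1/3, 7, -10, the continuity of p' gives the tridiagonal system
  3·M_0 + 12·M_1 + 3·M_2 = 6(Δ_1 - Δ_0) = 20
  3·M_1 + 8·M_2 + 1·M_3 = 6(Δ_2 - Δ_1) = 40
  1·M_2 + 4·M_3 + 1·M_4 = 6(Δ_3 - Δ_2) = -102
Clamped end conditions give two more equations: 2h_0·M_0 + h_0·M_1 = 6(Δ_0 - p'(0)) = -36 and h_3·M_3 + 2h_3·M_4 = 6(p'(8) - Δ_3) = 84.
Forward elimination and back-substitution give M_0 = -533/84, M_1 = 29/42, M_2 = 41/4, M_3 = -617/14, M_4 = 1793/28.
On [7, 8], p(x) = 7 - 335/56·(x - 7) - 617/28·(x - 7)² + 1009/56·(x - 7)³.
With (x - 7) = 1/4: p(29/4) = 15801/3584.

4.4088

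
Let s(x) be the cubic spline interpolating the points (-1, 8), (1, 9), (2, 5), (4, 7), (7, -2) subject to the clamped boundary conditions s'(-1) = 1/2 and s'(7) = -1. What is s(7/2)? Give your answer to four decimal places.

Write σ_i for s''(x_i). With h_i = 2, 1, 2, 3 and divided differences Δ_i = 1/2, -4, 1, -3, the continuity of s' gives the tridiagonal system
  2·σ_0 + 6·σ_1 + 1·σ_2 = 6(Δ_1 - Δ_0) = -27
  1·σ_1 + 6·σ_2 + 2·σ_3 = 6(Δ_2 - Δ_1) = 30
  2·σ_2 + 10·σ_3 + 3·σ_4 = 6(Δ_3 - Δ_2) = -24
Clamped end conditions give two more equations: 2h_0·σ_0 + h_0·σ_1 = 6(Δ_0 - s'(-1)) = 0 and h_3·σ_3 + 2h_3·σ_4 = 6(s'(7) - Δ_3) = 12.
Hence σ_0 = 528/151, σ_1 = -1056/151, σ_2 = 1203/151, σ_3 = -816/151, σ_4 = 710/151.
On [2, 4], s(x) = 5 - 379/151·(x - 2) + 1203/302·(x - 2)² - 673/604·(x - 2)³.
With (x - 2) = 3/2: s(7/2) = 31105/4832.

6.4373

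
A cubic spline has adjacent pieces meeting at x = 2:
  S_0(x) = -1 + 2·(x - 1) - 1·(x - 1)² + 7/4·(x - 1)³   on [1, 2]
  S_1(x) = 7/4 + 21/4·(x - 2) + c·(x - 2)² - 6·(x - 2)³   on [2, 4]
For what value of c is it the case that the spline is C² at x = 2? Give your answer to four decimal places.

4.2500

S_0''(x) = -2 + 21/2·(x - 1), so S_0''(2) = 17/2. On the right, S_1''(2) = 2c, so c = 17/4.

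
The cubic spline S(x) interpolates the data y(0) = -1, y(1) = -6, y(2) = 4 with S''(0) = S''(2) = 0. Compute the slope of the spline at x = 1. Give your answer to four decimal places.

Put m_i = S'' at the i-th knot. Here h = (1, 1) and Δ = (-5, 10), so the interior equations h_(i-1)·m_(i-1) + 2(h_(i-1)+h_i)·m_i + h_i·m_(i+1) = 6(Δ_i − Δ_(i-1)) read
  1·m_0 + 4·m_1 + 1·m_2 = 6(Δ_1 - Δ_0) = 90
Natural end conditions: m_0 = m_2 = 0.
Solving the tridiagonal system: m_0 = 0, m_1 = 45/2, m_2 = 0.
On [1, 2], S'(x) = b_1 + 2c_1·(x - 1) + 3d_1·(x - 1)² with b_1 = Δ_1 - h_1(2m_1 + m_2)/6 = 5/2, c_1 = m_1/2 = 45/4, d_1 = (m_2 - m_1)/(6h_1) = -15/4. So S'(1) = 5/2.

2.5000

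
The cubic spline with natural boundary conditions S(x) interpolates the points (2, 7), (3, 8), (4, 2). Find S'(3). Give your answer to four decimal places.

Let M_i = S''(x_i). Step sizes h_i = 1, 1; slopes of the chords Δ_i = (y_(i+1) - y_i)/h_i = 1, -6.
  1·M_0 + 4·M_1 + 1·M_2 = 6(Δ_1 - Δ_0) = -42
Natural end conditions: M_0 = M_2 = 0.
Hence M_0 = 0, M_1 = -21/2, M_2 = 0.
On [3, 4], S'(x) = b_1 + 2c_1·(x - 3) + 3d_1·(x - 3)² with b_1 = Δ_1 - h_1(2M_1 + M_2)/6 = -5/2, c_1 = M_1/2 = -21/4, d_1 = (M_2 - M_1)/(6h_1) = 7/4. So S'(3) = -5/2.

-2.5000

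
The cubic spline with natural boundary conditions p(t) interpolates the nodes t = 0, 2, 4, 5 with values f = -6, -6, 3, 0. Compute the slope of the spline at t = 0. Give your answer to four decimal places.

Write m_i for p''(x_i). With h_i = 2, 2, 1 and divided differences Δ_i = 0, 9/2, -3, the continuity of p' gives the tridiagonal system
  2·m_0 + 8·m_1 + 2·m_2 = 6(Δ_1 - Δ_0) = 27
  2·m_1 + 6·m_2 + 1·m_3 = 6(Δ_2 - Δ_1) = -45
Natural end conditions: m_0 = m_3 = 0.
Forward elimination and back-substitution give m_0 = 0, m_1 = 63/11, m_2 = -207/22, m_3 = 0.
On [0, 2], p'(t) = b_0 + 2c_0·t + 3d_0·t² with b_0 = Δ_0 - h_0(2m_0 + m_1)/6 = -21/11, c_0 = m_0/2 = 0, d_0 = (m_1 - m_0)/(6h_0) = 21/44. So p'(0) = -21/11.

-1.9091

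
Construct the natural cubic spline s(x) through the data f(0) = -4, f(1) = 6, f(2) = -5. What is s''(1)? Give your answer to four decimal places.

-31.5000

Put M_i = s'' at the i-th knot. Here h = (1, 1) and Δ = (10, -11), so the interior equations h_(i-1)·M_(i-1) + 2(h_(i-1)+h_i)·M_i + h_i·M_(i+1) = 6(Δ_i − Δ_(i-1)) read
  1·M_0 + 4·M_1 + 1·M_2 = 6(Δ_1 - Δ_0) = -126
Natural end conditions: M_0 = M_2 = 0.
Solving: M_0 = 0, M_1 = -63/2, M_2 = 0.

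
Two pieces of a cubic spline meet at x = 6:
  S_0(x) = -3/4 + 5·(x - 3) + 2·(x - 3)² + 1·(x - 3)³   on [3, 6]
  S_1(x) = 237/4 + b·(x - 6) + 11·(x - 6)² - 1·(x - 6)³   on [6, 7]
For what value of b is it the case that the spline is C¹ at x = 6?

44

S_0'(x) = 5 + 4·(x - 3) + 3·(x - 3)², so S_0'(6) = 44. On the right, S_1'(6) = b, so b = 44.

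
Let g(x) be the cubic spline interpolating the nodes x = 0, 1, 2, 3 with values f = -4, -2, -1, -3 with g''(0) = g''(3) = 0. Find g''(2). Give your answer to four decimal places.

-4.4000

Write M_i for g''(x_i). With h_i = 1, 1, 1 and divided differences Δ_i = 2, 1, -2, the continuity of g' gives the tridiagonal system
  1·M_0 + 4·M_1 + 1·M_2 = 6(Δ_1 - Δ_0) = -6
  1·M_1 + 4·M_2 + 1·M_3 = 6(Δ_2 - Δ_1) = -18
Natural end conditions: M_0 = M_3 = 0.
Hence M_0 = 0, M_1 = -2/5, M_2 = -22/5, M_3 = 0.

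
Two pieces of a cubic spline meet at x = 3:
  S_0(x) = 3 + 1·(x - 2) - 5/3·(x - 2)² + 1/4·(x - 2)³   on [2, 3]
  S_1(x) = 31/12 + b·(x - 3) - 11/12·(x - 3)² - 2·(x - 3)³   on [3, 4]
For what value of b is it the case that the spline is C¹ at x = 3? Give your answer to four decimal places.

-1.5833

S_0'(x) = 1 - 10/3·(x - 2) + 3/4·(x - 2)², so S_0'(3) = -19/12. On the right, S_1'(3) = b, so b = -19/12.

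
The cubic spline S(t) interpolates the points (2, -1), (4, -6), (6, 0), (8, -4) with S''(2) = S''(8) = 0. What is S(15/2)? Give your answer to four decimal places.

-2.2031

Write M_i for S''(x_i). With h_i = 2, 2, 2 and divided differences Δ_i = -5/2, 3, -2, the continuity of S' gives the tridiagonal system
  2·M_0 + 8·M_1 + 2·M_2 = 6(Δ_1 - Δ_0) = 33
  2·M_1 + 8·M_2 + 2·M_3 = 6(Δ_2 - Δ_1) = -30
Natural end conditions: M_0 = M_3 = 0.
Forward elimination and back-substitution give M_0 = 0, M_1 = 27/5, M_2 = -51/10, M_3 = 0.
On [6, 8], S(t) = 0 + 7/5·(t - 6) - 51/20·(t - 6)² + 17/40·(t - 6)³.
With (t - 6) = 3/2: S(15/2) = -141/64.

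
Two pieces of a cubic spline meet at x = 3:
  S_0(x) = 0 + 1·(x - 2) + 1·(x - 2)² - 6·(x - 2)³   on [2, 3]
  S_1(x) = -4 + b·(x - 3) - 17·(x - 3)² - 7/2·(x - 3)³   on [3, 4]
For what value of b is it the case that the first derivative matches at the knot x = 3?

-15

S_0'(x) = 1 + 2·(x - 2) - 18·(x - 2)², so S_0'(3) = -15. On the right, S_1'(3) = b, so b = -15.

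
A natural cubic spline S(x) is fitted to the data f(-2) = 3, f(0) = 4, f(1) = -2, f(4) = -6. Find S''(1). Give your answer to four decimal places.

Put M_i = S'' at the i-th knot. Here h = (2, 1, 3) and Δ = (1/2, -6, -4/3), so the interior equations h_(i-1)·M_(i-1) + 2(h_(i-1)+h_i)·M_i + h_i·M_(i+1) = 6(Δ_i − Δ_(i-1)) read
  2·M_0 + 6·M_1 + 1·M_2 = 6(Δ_1 - Δ_0) = -39
  1·M_1 + 8·M_2 + 3·M_3 = 6(Δ_2 - Δ_1) = 28
Natural end conditions: M_0 = M_3 = 0.
Solving the tridiagonal system: M_0 = 0, M_1 = -340/47, M_2 = 207/47, M_3 = 0.

4.4043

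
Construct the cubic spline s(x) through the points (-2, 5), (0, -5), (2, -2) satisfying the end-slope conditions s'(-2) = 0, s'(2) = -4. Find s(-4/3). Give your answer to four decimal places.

With M_i denoting the second derivative at x_i, h_i = 2, 2, and Δ_i = (y_(i+1) − y_i)/h_i = -5, 3/2:
  2·M_0 + 8·M_1 + 2·M_2 = 6(Δ_1 - Δ_0) = 39
Clamped end conditions give two more equations: 2h_0·M_0 + h_0·M_1 = 6(Δ_0 - s'(-2)) = -30 and h_1·M_1 + 2h_1·M_2 = 6(s'(2) - Δ_1) = -33.
Hence M_0 = -107/8, M_1 = 47/4, M_2 = -113/8.
On [-2, 0], s(x) = 5 + 0·(x + 2) - 107/16·(x + 2)² + 67/32·(x + 2)³.
With (x + 2) = 2/3: s(-4/3) = 143/54.

2.6481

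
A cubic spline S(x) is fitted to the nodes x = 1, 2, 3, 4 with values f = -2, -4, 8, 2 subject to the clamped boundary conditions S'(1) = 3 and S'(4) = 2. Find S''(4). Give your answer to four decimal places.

With M_i denoting the second derivative at x_i, h_i = 1, 1, 1, and Δ_i = (y_(i+1) − y_i)/h_i = -2, 12, -6:
  1·M_0 + 4·M_1 + 1·M_2 = 6(Δ_1 - Δ_0) = 84
  1·M_1 + 4·M_2 + 1·M_3 = 6(Δ_2 - Δ_1) = -108
Clamped end conditions give two more equations: 2h_0·M_0 + h_0·M_1 = 6(Δ_0 - S'(1)) = -30 and h_2·M_2 + 2h_2·M_3 = 6(S'(4) - Δ_2) = 48.
Solving the tridiagonal system: M_0 = -544/15, M_1 = 638/15, M_2 = -748/15, M_3 = 734/15.

48.9333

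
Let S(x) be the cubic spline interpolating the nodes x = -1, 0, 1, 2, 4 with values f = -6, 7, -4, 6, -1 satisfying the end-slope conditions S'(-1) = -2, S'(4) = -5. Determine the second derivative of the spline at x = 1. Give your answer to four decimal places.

55.5732

Write M_i for S''(x_i). With h_i = 1, 1, 1, 2 and divided differences Δ_i = 13, -11, 10, -7/2, the continuity of S' gives the tridiagonal system
  1·M_0 + 4·M_1 + 1·M_2 = 6(Δ_1 - Δ_0) = -144
  1·M_1 + 4·M_2 + 1·M_3 = 6(Δ_2 - Δ_1) = 126
  1·M_2 + 6·M_3 + 2·M_4 = 6(Δ_3 - Δ_2) = -81
Clamped end conditions give two more equations: 2h_0·M_0 + h_0·M_1 = 6(Δ_0 - S'(-1)) = 90 and h_3·M_3 + 2h_3·M_4 = 6(S'(4) - Δ_3) = -9.
Hence M_0 = 6555/82, M_1 = -2865/41, M_2 = 4557/82, M_3 = -1083/41, M_4 = 1797/164.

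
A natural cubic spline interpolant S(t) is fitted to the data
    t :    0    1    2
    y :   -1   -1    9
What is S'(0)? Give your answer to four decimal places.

-2.5000

Put M_i = S'' at the i-th knot. Here h = (1, 1) and Δ = (0, 10), so the interior equations h_(i-1)·M_(i-1) + 2(h_(i-1)+h_i)·M_i + h_i·M_(i+1) = 6(Δ_i − Δ_(i-1)) read
  1·M_0 + 4·M_1 + 1·M_2 = 6(Δ_1 - Δ_0) = 60
Natural end conditions: M_0 = M_2 = 0.
Solving the tridiagonal system: M_0 = 0, M_1 = 15, M_2 = 0.
On [0, 1], S'(t) = b_0 + 2c_0·t + 3d_0·t² with b_0 = Δ_0 - h_0(2M_0 + M_1)/6 = -5/2, c_0 = M_0/2 = 0, d_0 = (M_1 - M_0)/(6h_0) = 5/2. So S'(0) = -5/2.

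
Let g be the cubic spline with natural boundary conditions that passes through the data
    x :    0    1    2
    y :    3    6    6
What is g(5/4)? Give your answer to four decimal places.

6.2461

Put M_i = g'' at the i-th knot. Here h = (1, 1) and Δ = (3, 0), so the interior equations h_(i-1)·M_(i-1) + 2(h_(i-1)+h_i)·M_i + h_i·M_(i+1) = 6(Δ_i − Δ_(i-1)) read
  1·M_0 + 4·M_1 + 1·M_2 = 6(Δ_1 - Δ_0) = -18
Natural end conditions: M_0 = M_2 = 0.
Forward elimination and back-substitution give M_0 = 0, M_1 = -9/2, M_2 = 0.
On [1, 2], g(x) = 6 + 3/2·(x - 1) - 9/4·(x - 1)² + 3/4·(x - 1)³.
With (x - 1) = 1/4: g(5/4) = 1599/256.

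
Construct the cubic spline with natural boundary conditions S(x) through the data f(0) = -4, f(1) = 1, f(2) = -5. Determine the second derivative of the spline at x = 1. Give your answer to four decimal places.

-16.5000

Let σ_i = S''(x_i). Step sizes h_i = 1, 1; slopes of the chords Δ_i = (y_(i+1) - y_i)/h_i = 5, -6.
  1·σ_0 + 4·σ_1 + 1·σ_2 = 6(Δ_1 - Δ_0) = -66
Natural end conditions: σ_0 = σ_2 = 0.
Solving: σ_0 = 0, σ_1 = -33/2, σ_2 = 0.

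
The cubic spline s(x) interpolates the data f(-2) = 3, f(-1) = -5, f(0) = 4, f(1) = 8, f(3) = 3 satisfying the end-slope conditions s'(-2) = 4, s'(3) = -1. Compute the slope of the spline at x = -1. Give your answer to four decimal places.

Let M_i = s''(x_i). Step sizes h_i = 1, 1, 1, 2; slopes of the chords Δ_i = (y_(i+1) - y_i)/h_i = -8, 9, 4, -5/2.
  1·M_0 + 4·M_1 + 1·M_2 = 6(Δ_1 - Δ_0) = 102
  1·M_1 + 4·M_2 + 1·M_3 = 6(Δ_2 - Δ_1) = -30
  1·M_2 + 6·M_3 + 2·M_4 = 6(Δ_3 - Δ_2) = -39
Clamped end conditions give two more equations: 2h_0·M_0 + h_0·M_1 = 6(Δ_0 - s'(-2)) = -72 and h_3·M_3 + 2h_3·M_4 = 6(s'(3) - Δ_3) = 9.
Solving: M_0 = -4771/82, M_1 = 1819/41, M_2 = -1417/82, M_3 = -215/41, M_4 = 799/164.
On [-1, 0], s'(x) = b_1 + 2c_1·(x + 1) + 3d_1·(x + 1)² with b_1 = Δ_1 - h_1(2M_1 + M_2)/6 = -477/164, c_1 = M_1/2 = 1819/82, d_1 = (M_2 - M_1)/(6h_1) = -1685/164. So s'(-1) = -477/164.

-2.9085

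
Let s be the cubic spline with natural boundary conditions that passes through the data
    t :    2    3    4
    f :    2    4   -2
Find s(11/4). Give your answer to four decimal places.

4.1563

Write M_i for s''(x_i). With h_i = 1, 1 and divided differences Δ_i = 2, -6, the continuity of s' gives the tridiagonal system
  1·M_0 + 4·M_1 + 1·M_2 = 6(Δ_1 - Δ_0) = -48
Natural end conditions: M_0 = M_2 = 0.
Solving: M_0 = 0, M_1 = -12, M_2 = 0.
On [2, 3], s(t) = 2 + 4·(t - 2) + 0·(t - 2)² - 2·(t - 2)³.
With (t - 2) = 3/4: s(11/4) = 133/32.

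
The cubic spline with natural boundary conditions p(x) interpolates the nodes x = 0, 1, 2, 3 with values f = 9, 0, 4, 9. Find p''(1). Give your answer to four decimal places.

20.4000

Write σ_i for p''(x_i). With h_i = 1, 1, 1 and divided differences Δ_i = -9, 4, 5, the continuity of p' gives the tridiagonal system
  1·σ_0 + 4·σ_1 + 1·σ_2 = 6(Δ_1 - Δ_0) = 78
  1·σ_1 + 4·σ_2 + 1·σ_3 = 6(Δ_2 - Δ_1) = 6
Natural end conditions: σ_0 = σ_3 = 0.
Hence σ_0 = 0, σ_1 = 102/5, σ_2 = -18/5, σ_3 = 0.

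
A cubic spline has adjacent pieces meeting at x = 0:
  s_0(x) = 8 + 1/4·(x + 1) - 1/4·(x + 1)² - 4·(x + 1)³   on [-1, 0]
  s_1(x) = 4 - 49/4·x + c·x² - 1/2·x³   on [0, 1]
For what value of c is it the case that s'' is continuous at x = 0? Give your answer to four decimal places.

s_0''(x) = -1/2 - 24·(x + 1), so s_0''(0) = -49/2. On the right, s_1''(0) = 2c, so c = -49/4.

-12.2500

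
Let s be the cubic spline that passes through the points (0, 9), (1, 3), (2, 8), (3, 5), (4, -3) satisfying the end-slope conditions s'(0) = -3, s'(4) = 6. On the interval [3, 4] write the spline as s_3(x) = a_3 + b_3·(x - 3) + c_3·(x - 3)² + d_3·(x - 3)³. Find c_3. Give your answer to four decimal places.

Let σ_i = s''(x_i). Step sizes h_i = 1, 1, 1, 1; slopes of the chords Δ_i = (y_(i+1) - y_i)/h_i = -6, 5, -3, -8.
  1·σ_0 + 4·σ_1 + 1·σ_2 = 6(Δ_1 - Δ_0) = 66
  1·σ_1 + 4·σ_2 + 1·σ_3 = 6(Δ_2 - Δ_1) = -48
  1·σ_2 + 4·σ_3 + 1·σ_4 = 6(Δ_3 - Δ_2) = -30
Clamped end conditions give two more equations: 2h_0·σ_0 + h_0·σ_1 = 6(Δ_0 - s'(0)) = -18 and h_3·σ_3 + 2h_3·σ_4 = 6(s'(4) - Δ_3) = 84.
Solving the tridiagonal system: σ_0 = -87/4, σ_1 = 51/2, σ_2 = -57/4, σ_3 = -33/2, σ_4 = 201/4.
On [3, 4], with s_3(x) = a_3 + b_3·(x - 3) + c_3·(x - 3)² + d_3·(x - 3)³: c_3 = σ_3/2 = -33/4, d_3 = (σ_4 - σ_3)/(6h_3) = 89/8, b_3 = Δ_3 - h_3(2σ_3 + σ_4)/6 = -87/8.

-8.2500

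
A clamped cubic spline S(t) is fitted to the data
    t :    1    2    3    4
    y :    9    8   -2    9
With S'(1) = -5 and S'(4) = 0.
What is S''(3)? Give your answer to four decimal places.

Write σ_i for S''(x_i). With h_i = 1, 1, 1 and divided differences Δ_i = -1, -10, 11, the continuity of S' gives the tridiagonal system
  1·σ_0 + 4·σ_1 + 1·σ_2 = 6(Δ_1 - Δ_0) = -54
  1·σ_1 + 4·σ_2 + 1·σ_3 = 6(Δ_2 - Δ_1) = 126
Clamped end conditions give two more equations: 2h_0·σ_0 + h_0·σ_1 = 6(Δ_0 - S'(1)) = 24 and h_2·σ_2 + 2h_2·σ_3 = 6(S'(4) - Δ_2) = -66.
Hence σ_0 = 88/3, σ_1 = -104/3, σ_2 = 166/3, σ_3 = -182/3.

55.3333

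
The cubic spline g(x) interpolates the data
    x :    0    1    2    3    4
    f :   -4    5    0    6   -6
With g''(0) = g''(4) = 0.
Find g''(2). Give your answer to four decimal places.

With M_i denoting the second derivative at x_i, h_i = 1, 1, 1, 1, and Δ_i = (y_(i+1) − y_i)/h_i = 9, -5, 6, -12:
  1·M_0 + 4·M_1 + 1·M_2 = 6(Δ_1 - Δ_0) = -84
  1·M_1 + 4·M_2 + 1·M_3 = 6(Δ_2 - Δ_1) = 66
  1·M_2 + 4·M_3 + 1·M_4 = 6(Δ_3 - Δ_2) = -108
Natural end conditions: M_0 = M_4 = 0.
Hence M_0 = 0, M_1 = -204/7, M_2 = 228/7, M_3 = -246/7, M_4 = 0.

32.5714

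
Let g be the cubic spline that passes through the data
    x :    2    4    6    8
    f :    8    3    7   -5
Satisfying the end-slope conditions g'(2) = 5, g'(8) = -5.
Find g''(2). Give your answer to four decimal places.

Put σ_i = g'' at the i-th knot. Here h = (2, 2, 2) and Δ = (-5/2, 2, -6), so the interior equations h_(i-1)·σ_(i-1) + 2(h_(i-1)+h_i)·σ_i + h_i·σ_(i+1) = 6(Δ_i − Δ_(i-1)) read
  2·σ_0 + 8·σ_1 + 2·σ_2 = 6(Δ_1 - Δ_0) = 27
  2·σ_1 + 8·σ_2 + 2·σ_3 = 6(Δ_2 - Δ_1) = -48
Clamped end conditions give two more equations: 2h_0·σ_0 + h_0·σ_1 = 6(Δ_0 - g'(2)) = -45 and h_2·σ_2 + 2h_2·σ_3 = 6(g'(8) - Δ_2) = 6.
Solving the tridiagonal system: σ_0 = -487/30, σ_1 = 299/30, σ_2 = -152/15, σ_3 = 197/30.

-16.2333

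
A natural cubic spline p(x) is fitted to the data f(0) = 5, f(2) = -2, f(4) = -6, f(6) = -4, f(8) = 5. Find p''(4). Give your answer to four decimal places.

1.5000

Write σ_i for p''(x_i). With h_i = 2, 2, 2, 2 and divided differences Δ_i = -7/2, -2, 1, 9/2, the continuity of p' gives the tridiagonal system
  2·σ_0 + 8·σ_1 + 2·σ_2 = 6(Δ_1 - Δ_0) = 9
  2·σ_1 + 8·σ_2 + 2·σ_3 = 6(Δ_2 - Δ_1) = 18
  2·σ_2 + 8·σ_3 + 2·σ_4 = 6(Δ_3 - Δ_2) = 21
Natural end conditions: σ_0 = σ_4 = 0.
Solving the tridiagonal system: σ_0 = 0, σ_1 = 3/4, σ_2 = 3/2, σ_3 = 9/4, σ_4 = 0.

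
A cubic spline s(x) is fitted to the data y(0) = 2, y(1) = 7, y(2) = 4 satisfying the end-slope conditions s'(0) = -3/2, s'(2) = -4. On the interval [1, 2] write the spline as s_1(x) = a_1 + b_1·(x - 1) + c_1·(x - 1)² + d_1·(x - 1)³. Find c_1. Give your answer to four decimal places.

-10.7500

Let m_i = s''(x_i). Step sizes h_i = 1, 1; slopes of the chords Δ_i = (y_(i+1) - y_i)/h_i = 5, -3.
  1·m_0 + 4·m_1 + 1·m_2 = 6(Δ_1 - Δ_0) = -48
Clamped end conditions give two more equations: 2h_0·m_0 + h_0·m_1 = 6(Δ_0 - s'(0)) = 39 and h_1·m_1 + 2h_1·m_2 = 6(s'(2) - Δ_1) = -6.
Hence m_0 = 121/4, m_1 = -43/2, m_2 = 31/4.
On [1, 2], with s_1(x) = a_1 + b_1·(x - 1) + c_1·(x - 1)² + d_1·(x - 1)³: c_1 = m_1/2 = -43/4, d_1 = (m_2 - m_1)/(6h_1) = 39/8, b_1 = Δ_1 - h_1(2m_1 + m_2)/6 = 23/8.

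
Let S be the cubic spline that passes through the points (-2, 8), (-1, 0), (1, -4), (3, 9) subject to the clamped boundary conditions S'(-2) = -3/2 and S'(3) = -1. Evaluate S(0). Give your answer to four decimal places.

-5.8750

Put m_i = S'' at the i-th knot. Here h = (1, 2, 2) and Δ = (-8, -2, 13/2), so the interior equations h_(i-1)·m_(i-1) + 2(h_(i-1)+h_i)·m_i + h_i·m_(i+1) = 6(Δ_i − Δ_(i-1)) read
  1·m_0 + 6·m_1 + 2·m_2 = 6(Δ_1 - Δ_0) = 36
  2·m_1 + 8·m_2 + 2·m_3 = 6(Δ_2 - Δ_1) = 51
Clamped end conditions give two more equations: 2h_0·m_0 + h_0·m_1 = 6(Δ_0 - S'(-2)) = -39 and h_2·m_2 + 2h_2·m_3 = 6(S'(3) - Δ_2) = -45.
Solving the tridiagonal system: m_0 = -23, m_1 = 7, m_2 = 17/2, m_3 = -31/2.
On [-1, 1], S(x) = 0 - 19/2·(x + 1) + 7/2·(x + 1)² + 1/8·(x + 1)³.
With (x + 1) = 1: S(0) = -47/8.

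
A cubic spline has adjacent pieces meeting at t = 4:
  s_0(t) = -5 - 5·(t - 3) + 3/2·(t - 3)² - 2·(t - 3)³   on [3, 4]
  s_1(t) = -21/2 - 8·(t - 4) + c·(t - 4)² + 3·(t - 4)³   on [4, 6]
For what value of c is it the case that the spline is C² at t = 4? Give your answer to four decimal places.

-4.5000

s_0''(t) = 3 - 12·(t - 3), so s_0''(4) = -9. On the right, s_1''(4) = 2c, so c = -9/2.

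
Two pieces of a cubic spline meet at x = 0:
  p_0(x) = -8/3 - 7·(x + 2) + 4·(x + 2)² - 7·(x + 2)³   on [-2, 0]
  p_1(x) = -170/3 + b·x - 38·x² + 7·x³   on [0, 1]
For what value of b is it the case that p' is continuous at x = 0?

-75

p_0'(x) = -7 + 8·(x + 2) - 21·(x + 2)², so p_0'(0) = -75. On the right, p_1'(0) = b, so b = -75.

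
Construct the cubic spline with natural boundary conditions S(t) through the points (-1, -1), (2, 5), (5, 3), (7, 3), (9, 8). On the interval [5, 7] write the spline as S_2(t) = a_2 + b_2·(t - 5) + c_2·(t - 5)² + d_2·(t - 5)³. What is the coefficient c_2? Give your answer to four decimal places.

0.2429

Let M_i = S''(x_i). Step sizes h_i = 3, 3, 2, 2; slopes of the chords Δ_i = (y_(i+1) - y_i)/h_i = 2, -2/3, 0, 5/2.
  3·M_0 + 12·M_1 + 3·M_2 = 6(Δ_1 - Δ_0) = -16
  3·M_1 + 10·M_2 + 2·M_3 = 6(Δ_2 - Δ_1) = 4
  2·M_2 + 8·M_3 + 2·M_4 = 6(Δ_3 - Δ_2) = 15
Natural end conditions: M_0 = M_4 = 0.
Solving: M_0 = 0, M_1 = -611/420, M_2 = 17/35, M_3 = 491/280, M_4 = 0.
On [5, 7], with S_2(t) = a_2 + b_2·(t - 5) + c_2·(t - 5)² + d_2·(t - 5)³: c_2 = M_2/2 = 17/70, d_2 = (M_3 - M_2)/(6h_2) = 71/672, b_2 = Δ_2 - h_2(2M_2 + M_3)/6 = -109/120.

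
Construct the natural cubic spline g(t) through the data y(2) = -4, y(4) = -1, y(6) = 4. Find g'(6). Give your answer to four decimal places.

2.7500

Write M_i for g''(x_i). With h_i = 2, 2 and divided differences Δ_i = 3/2, 5/2, the continuity of g' gives the tridiagonal system
  2·M_0 + 8·M_1 + 2·M_2 = 6(Δ_1 - Δ_0) = 6
Natural end conditions: M_0 = M_2 = 0.
Solving the tridiagonal system: M_0 = 0, M_1 = 3/4, M_2 = 0.
On [4, 6], g'(t) = b_1 + 2c_1·(t - 4) + 3d_1·(t - 4)² with b_1 = Δ_1 - h_1(2M_1 + M_2)/6 = 2, c_1 = M_1/2 = 3/8, d_1 = (M_2 - M_1)/(6h_1) = -1/16. So g'(6) = 11/4.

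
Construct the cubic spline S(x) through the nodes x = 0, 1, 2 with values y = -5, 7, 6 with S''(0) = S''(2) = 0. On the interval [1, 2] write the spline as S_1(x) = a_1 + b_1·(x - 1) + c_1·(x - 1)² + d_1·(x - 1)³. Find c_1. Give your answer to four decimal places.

With M_i denoting the second derivative at x_i, h_i = 1, 1, and Δ_i = (y_(i+1) − y_i)/h_i = 12, -1:
  1·M_0 + 4·M_1 + 1·M_2 = 6(Δ_1 - Δ_0) = -78
Natural end conditions: M_0 = M_2 = 0.
Solving: M_0 = 0, M_1 = -39/2, M_2 = 0.
On [1, 2], with S_1(x) = a_1 + b_1·(x - 1) + c_1·(x - 1)² + d_1·(x - 1)³: c_1 = M_1/2 = -39/4, d_1 = (M_2 - M_1)/(6h_1) = 13/4, b_1 = Δ_1 - h_1(2M_1 + M_2)/6 = 11/2.

-9.7500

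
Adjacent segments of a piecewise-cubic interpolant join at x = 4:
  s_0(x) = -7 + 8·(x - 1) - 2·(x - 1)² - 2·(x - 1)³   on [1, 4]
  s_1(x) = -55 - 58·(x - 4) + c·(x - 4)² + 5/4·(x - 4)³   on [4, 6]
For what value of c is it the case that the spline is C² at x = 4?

s_0''(x) = -4 - 12·(x - 1), so s_0''(4) = -40. On the right, s_1''(4) = 2c, so c = -20.

-20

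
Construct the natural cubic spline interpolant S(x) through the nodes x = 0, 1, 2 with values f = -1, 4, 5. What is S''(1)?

With m_i denoting the second derivative at x_i, h_i = 1, 1, and Δ_i = (y_(i+1) − y_i)/h_i = 5, 1:
  1·m_0 + 4·m_1 + 1·m_2 = 6(Δ_1 - Δ_0) = -24
Natural end conditions: m_0 = m_2 = 0.
Forward elimination and back-substitution give m_0 = 0, m_1 = -6, m_2 = 0.

-6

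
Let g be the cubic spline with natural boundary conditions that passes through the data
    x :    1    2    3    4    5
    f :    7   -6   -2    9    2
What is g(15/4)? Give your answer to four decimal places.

Put m_i = g'' at the i-th knot. Here h = (1, 1, 1, 1) and Δ = (-13, 4, 11, -7), so the interior equations h_(i-1)·m_(i-1) + 2(h_(i-1)+h_i)·m_i + h_i·m_(i+1) = 6(Δ_i − Δ_(i-1)) read
  1·m_0 + 4·m_1 + 1·m_2 = 6(Δ_1 - Δ_0) = 102
  1·m_1 + 4·m_2 + 1·m_3 = 6(Δ_2 - Δ_1) = 42
  1·m_2 + 4·m_3 + 1·m_4 = 6(Δ_3 - Δ_2) = -108
Natural end conditions: m_0 = m_4 = 0.
Solving the tridiagonal system: m_0 = 0, m_1 = 627/28, m_2 = 87/7, m_3 = -843/28, m_4 = 0.
On [3, 4], g(x) = -2 + 95/8·(x - 3) + 87/14·(x - 3)² - 397/56·(x - 3)³.
With (x - 3) = 3/4: g(15/4) = 26561/3584.

7.4110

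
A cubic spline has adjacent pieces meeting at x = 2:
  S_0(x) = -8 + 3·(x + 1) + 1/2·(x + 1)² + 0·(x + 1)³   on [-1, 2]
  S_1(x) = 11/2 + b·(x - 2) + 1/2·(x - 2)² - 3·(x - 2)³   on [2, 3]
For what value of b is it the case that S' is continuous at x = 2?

S_0'(x) = 3 + 1·(x + 1) + 0·(x + 1)², so S_0'(2) = 6. On the right, S_1'(2) = b, so b = 6.

6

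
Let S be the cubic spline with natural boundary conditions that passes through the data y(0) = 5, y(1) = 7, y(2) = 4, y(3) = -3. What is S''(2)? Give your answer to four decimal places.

-4.4000

Put M_i = S'' at the i-th knot. Here h = (1, 1, 1) and Δ = (2, -3, -7), so the interior equations h_(i-1)·M_(i-1) + 2(h_(i-1)+h_i)·M_i + h_i·M_(i+1) = 6(Δ_i − Δ_(i-1)) read
  1·M_0 + 4·M_1 + 1·M_2 = 6(Δ_1 - Δ_0) = -30
  1·M_1 + 4·M_2 + 1·M_3 = 6(Δ_2 - Δ_1) = -24
Natural end conditions: M_0 = M_3 = 0.
Forward elimination and back-substitution give M_0 = 0, M_1 = -32/5, M_2 = -22/5, M_3 = 0.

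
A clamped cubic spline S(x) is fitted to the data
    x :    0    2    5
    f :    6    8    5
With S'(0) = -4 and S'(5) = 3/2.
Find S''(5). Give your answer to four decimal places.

Let σ_i = S''(x_i). Step sizes h_i = 2, 3; slopes of the chords Δ_i = (y_(i+1) - y_i)/h_i = 1, -1.
  2·σ_0 + 10·σ_1 + 3·σ_2 = 6(Δ_1 - Δ_0) = -12
Clamped end conditions give two more equations: 2h_0·σ_0 + h_0·σ_1 = 6(Δ_0 - S'(0)) = 30 and h_1·σ_1 + 2h_1·σ_2 = 6(S'(5) - Δ_1) = 15.
Hence σ_0 = 49/5, σ_1 = -23/5, σ_2 = 24/5.

4.8000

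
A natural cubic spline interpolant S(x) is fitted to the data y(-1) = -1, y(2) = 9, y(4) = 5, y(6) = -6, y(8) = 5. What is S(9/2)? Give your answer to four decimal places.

Write M_i for S''(x_i). With h_i = 3, 2, 2, 2 and divided differences Δ_i = 10/3, -2, -11/2, 11/2, the continuity of S' gives the tridiagonal system
  3·M_0 + 10·M_1 + 2·M_2 = 6(Δ_1 - Δ_0) = -32
  2·M_1 + 8·M_2 + 2·M_3 = 6(Δ_2 - Δ_1) = -21
  2·M_2 + 8·M_3 + 2·M_4 = 6(Δ_3 - Δ_2) = 66
Natural end conditions: M_0 = M_4 = 0.
Hence M_0 = 0, M_1 = -165/71, M_2 = -311/71, M_3 = 1327/142, M_4 = 0.
On [4, 6], S(x) = 5 - 1213/213·(x - 4) - 311/142·(x - 4)² + 1949/1704·(x - 4)³.
With (x - 4) = 1/2: S(9/2) = 7943/4544.

1.7480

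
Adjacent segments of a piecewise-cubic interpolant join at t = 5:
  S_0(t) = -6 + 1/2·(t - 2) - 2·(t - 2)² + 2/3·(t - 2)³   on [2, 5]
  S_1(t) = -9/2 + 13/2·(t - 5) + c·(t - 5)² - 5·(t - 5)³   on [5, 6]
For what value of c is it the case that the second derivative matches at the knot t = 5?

4

S_0''(t) = -4 + 4·(t - 2), so S_0''(5) = 8. On the right, S_1''(5) = 2c, so c = 4.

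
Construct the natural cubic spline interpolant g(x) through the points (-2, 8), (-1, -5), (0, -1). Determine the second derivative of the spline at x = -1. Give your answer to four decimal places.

25.5000

With m_i denoting the second derivative at x_i, h_i = 1, 1, and Δ_i = (y_(i+1) − y_i)/h_i = -13, 4:
  1·m_0 + 4·m_1 + 1·m_2 = 6(Δ_1 - Δ_0) = 102
Natural end conditions: m_0 = m_2 = 0.
Hence m_0 = 0, m_1 = 51/2, m_2 = 0.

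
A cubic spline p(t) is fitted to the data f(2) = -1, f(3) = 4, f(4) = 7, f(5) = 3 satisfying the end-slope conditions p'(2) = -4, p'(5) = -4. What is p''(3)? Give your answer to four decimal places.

With M_i denoting the second derivative at x_i, h_i = 1, 1, 1, and Δ_i = (y_(i+1) − y_i)/h_i = 5, 3, -4:
  1·M_0 + 4·M_1 + 1·M_2 = 6(Δ_1 - Δ_0) = -12
  1·M_1 + 4·M_2 + 1·M_3 = 6(Δ_2 - Δ_1) = -42
Clamped end conditions give two more equations: 2h_0·M_0 + h_0·M_1 = 6(Δ_0 - p'(2)) = 54 and h_2·M_2 + 2h_2·M_3 = 6(p'(5) - Δ_2) = 0.
Solving: M_0 = 156/5, M_1 = -42/5, M_2 = -48/5, M_3 = 24/5.

-8.4000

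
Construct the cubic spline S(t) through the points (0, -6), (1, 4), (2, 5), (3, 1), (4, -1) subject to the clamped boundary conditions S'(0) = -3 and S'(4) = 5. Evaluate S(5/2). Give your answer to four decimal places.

Put M_i = S'' at the i-th knot. Here h = (1, 1, 1, 1) and Δ = (10, 1, -4, -2), so the interior equations h_(i-1)·M_(i-1) + 2(h_(i-1)+h_i)·M_i + h_i·M_(i+1) = 6(Δ_i − Δ_(i-1)) read
  1·M_0 + 4·M_1 + 1·M_2 = 6(Δ_1 - Δ_0) = -54
  1·M_1 + 4·M_2 + 1·M_3 = 6(Δ_2 - Δ_1) = -30
  1·M_2 + 4·M_3 + 1·M_4 = 6(Δ_3 - Δ_2) = 12
Clamped end conditions give two more equations: 2h_0·M_0 + h_0·M_1 = 6(Δ_0 - S'(0)) = 78 and h_3·M_3 + 2h_3·M_4 = 6(S'(4) - Δ_3) = 42.
Hence M_0 = 209/4, M_1 = -53/2, M_2 = -1/4, M_3 = -5/2, M_4 = 89/4.
On [2, 3], S(t) = 5 - 7/2·(t - 2) - 1/8·(t - 2)² - 3/8·(t - 2)³.
With (t - 2) = 1/2: S(5/2) = 203/64.

3.1719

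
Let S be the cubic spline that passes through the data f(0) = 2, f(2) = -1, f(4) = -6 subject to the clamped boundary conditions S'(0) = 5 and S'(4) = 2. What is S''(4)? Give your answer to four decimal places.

6.7500

With M_i denoting the second derivative at x_i, h_i = 2, 2, and Δ_i = (y_(i+1) − y_i)/h_i = -3/2, -5/2:
  2·M_0 + 8·M_1 + 2·M_2 = 6(Δ_1 - Δ_0) = -6
Clamped end conditions give two more equations: 2h_0·M_0 + h_0·M_1 = 6(Δ_0 - S'(0)) = -39 and h_1·M_1 + 2h_1·M_2 = 6(S'(4) - Δ_1) = 27.
Solving the tridiagonal system: M_0 = -39/4, M_1 = 0, M_2 = 27/4.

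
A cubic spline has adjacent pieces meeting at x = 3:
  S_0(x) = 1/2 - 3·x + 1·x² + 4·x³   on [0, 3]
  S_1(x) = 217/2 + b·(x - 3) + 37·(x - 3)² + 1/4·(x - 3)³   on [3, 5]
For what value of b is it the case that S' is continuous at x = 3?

111

S_0'(x) = -3 + 2·x + 12·x², so S_0'(3) = 111. On the right, S_1'(3) = b, so b = 111.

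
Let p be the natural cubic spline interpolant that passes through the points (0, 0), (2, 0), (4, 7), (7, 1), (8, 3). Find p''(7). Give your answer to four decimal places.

5.1157

Let m_i = p''(x_i). Step sizes h_i = 2, 2, 3, 1; slopes of the chords Δ_i = (y_(i+1) - y_i)/h_i = 0, 7/2, -2, 2.
  2·m_0 + 8·m_1 + 2·m_2 = 6(Δ_1 - Δ_0) = 21
  2·m_1 + 10·m_2 + 3·m_3 = 6(Δ_2 - Δ_1) = -33
  3·m_2 + 8·m_3 + 1·m_4 = 6(Δ_3 - Δ_2) = 24
Natural end conditions: m_0 = m_4 = 0.
Forward elimination and back-substitution give m_0 = 0, m_1 = 2163/536, m_2 = -378/67, m_3 = 1371/268, m_4 = 0.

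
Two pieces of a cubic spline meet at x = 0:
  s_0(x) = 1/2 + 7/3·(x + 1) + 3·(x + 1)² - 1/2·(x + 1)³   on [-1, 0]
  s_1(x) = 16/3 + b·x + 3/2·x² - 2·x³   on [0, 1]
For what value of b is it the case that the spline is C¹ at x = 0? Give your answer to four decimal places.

6.8333

s_0'(x) = 7/3 + 6·(x + 1) - 3/2·(x + 1)², so s_0'(0) = 41/6. On the right, s_1'(0) = b, so b = 41/6.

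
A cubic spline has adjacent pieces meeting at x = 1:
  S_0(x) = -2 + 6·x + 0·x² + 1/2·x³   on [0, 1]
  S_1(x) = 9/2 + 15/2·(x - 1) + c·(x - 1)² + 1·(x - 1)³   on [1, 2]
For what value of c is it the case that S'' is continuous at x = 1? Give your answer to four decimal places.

1.5000

S_0''(x) = 0 + 3·x, so S_0''(1) = 3. On the right, S_1''(1) = 2c, so c = 3/2.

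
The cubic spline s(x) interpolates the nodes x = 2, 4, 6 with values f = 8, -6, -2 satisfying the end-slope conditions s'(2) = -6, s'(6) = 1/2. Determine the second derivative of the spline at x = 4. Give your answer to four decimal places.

Put m_i = s'' at the i-th knot. Here h = (2, 2) and Δ = (-7, 2), so the interior equations h_(i-1)·m_(i-1) + 2(h_(i-1)+h_i)·m_i + h_i·m_(i+1) = 6(Δ_i − Δ_(i-1)) read
  2·m_0 + 8·m_1 + 2·m_2 = 6(Δ_1 - Δ_0) = 54
Clamped end conditions give two more equations: 2h_0·m_0 + h_0·m_1 = 6(Δ_0 - s'(2)) = -6 and h_1·m_1 + 2h_1·m_2 = 6(s'(6) - Δ_1) = -9.
Forward elimination and back-substitution give m_0 = -53/8, m_1 = 41/4, m_2 = -59/8.

10.2500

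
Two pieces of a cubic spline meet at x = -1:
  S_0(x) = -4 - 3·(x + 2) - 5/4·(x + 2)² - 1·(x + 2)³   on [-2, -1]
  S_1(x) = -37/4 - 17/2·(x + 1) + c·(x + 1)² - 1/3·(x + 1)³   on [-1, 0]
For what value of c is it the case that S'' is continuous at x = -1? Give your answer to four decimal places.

S_0''(x) = -5/2 - 6·(x + 2), so S_0''(-1) = -17/2. On the right, S_1''(-1) = 2c, so c = -17/4.

-4.2500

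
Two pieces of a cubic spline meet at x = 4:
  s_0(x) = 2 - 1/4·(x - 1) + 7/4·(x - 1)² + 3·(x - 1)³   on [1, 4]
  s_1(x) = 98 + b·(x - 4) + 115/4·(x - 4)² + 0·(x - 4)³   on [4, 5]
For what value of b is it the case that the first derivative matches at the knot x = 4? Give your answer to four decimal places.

91.2500

s_0'(x) = -1/4 + 7/2·(x - 1) + 9·(x - 1)², so s_0'(4) = 365/4. On the right, s_1'(4) = b, so b = 365/4.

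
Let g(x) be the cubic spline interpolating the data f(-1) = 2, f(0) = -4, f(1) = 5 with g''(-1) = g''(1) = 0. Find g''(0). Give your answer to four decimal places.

22.5000

With m_i denoting the second derivative at x_i, h_i = 1, 1, and Δ_i = (y_(i+1) − y_i)/h_i = -6, 9:
  1·m_0 + 4·m_1 + 1·m_2 = 6(Δ_1 - Δ_0) = 90
Natural end conditions: m_0 = m_2 = 0.
Solving the tridiagonal system: m_0 = 0, m_1 = 45/2, m_2 = 0.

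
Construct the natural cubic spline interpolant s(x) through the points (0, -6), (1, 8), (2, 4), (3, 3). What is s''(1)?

-30

With σ_i denoting the second derivative at x_i, h_i = 1, 1, 1, and Δ_i = (y_(i+1) − y_i)/h_i = 14, -4, -1:
  1·σ_0 + 4·σ_1 + 1·σ_2 = 6(Δ_1 - Δ_0) = -108
  1·σ_1 + 4·σ_2 + 1·σ_3 = 6(Δ_2 - Δ_1) = 18
Natural end conditions: σ_0 = σ_3 = 0.
Solving the tridiagonal system: σ_0 = 0, σ_1 = -30, σ_2 = 12, σ_3 = 0.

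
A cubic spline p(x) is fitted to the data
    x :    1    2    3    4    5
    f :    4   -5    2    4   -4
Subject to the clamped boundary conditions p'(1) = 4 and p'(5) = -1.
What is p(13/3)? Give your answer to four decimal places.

1.0132

Let σ_i = p''(x_i). Step sizes h_i = 1, 1, 1, 1; slopes of the chords Δ_i = (y_(i+1) - y_i)/h_i = -9, 7, 2, -8.
  1·σ_0 + 4·σ_1 + 1·σ_2 = 6(Δ_1 - Δ_0) = 96
  1·σ_1 + 4·σ_2 + 1·σ_3 = 6(Δ_2 - Δ_1) = -30
  1·σ_2 + 4·σ_3 + 1·σ_4 = 6(Δ_3 - Δ_2) = -60
Clamped end conditions give two more equations: 2h_0·σ_0 + h_0·σ_1 = 6(Δ_0 - p'(1)) = -78 and h_3·σ_3 + 2h_3·σ_4 = 6(p'(5) - Δ_3) = 42.
Hence σ_0 = -1685/28, σ_1 = 593/14, σ_2 = -53/4, σ_3 = -271/14, σ_4 = 859/28.
On [4, 5], p(x) = 4 - 373/56·(x - 4) - 271/28·(x - 4)² + 467/56·(x - 4)³.
With (x - 4) = 1/3: p(13/3) = 383/378.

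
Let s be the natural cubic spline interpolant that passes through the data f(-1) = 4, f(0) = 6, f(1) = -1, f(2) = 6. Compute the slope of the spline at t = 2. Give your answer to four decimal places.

Write M_i for s''(x_i). With h_i = 1, 1, 1 and divided differences Δ_i = 2, -7, 7, the continuity of s' gives the tridiagonal system
  1·M_0 + 4·M_1 + 1·M_2 = 6(Δ_1 - Δ_0) = -54
  1·M_1 + 4·M_2 + 1·M_3 = 6(Δ_2 - Δ_1) = 84
Natural end conditions: M_0 = M_3 = 0.
Solving the tridiagonal system: M_0 = 0, M_1 = -20, M_2 = 26, M_3 = 0.
On [1, 2], s'(t) = b_2 + 2c_2·(t - 1) + 3d_2·(t - 1)² with b_2 = Δ_2 - h_2(2M_2 + M_3)/6 = -5/3, c_2 = M_2/2 = 13, d_2 = (M_3 - M_2)/(6h_2) = -13/3. So s'(2) = 34/3.

11.3333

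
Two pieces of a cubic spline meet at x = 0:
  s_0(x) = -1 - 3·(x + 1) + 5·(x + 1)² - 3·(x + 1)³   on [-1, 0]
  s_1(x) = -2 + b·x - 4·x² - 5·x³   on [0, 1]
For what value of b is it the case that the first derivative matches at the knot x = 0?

-2

s_0'(x) = -3 + 10·(x + 1) - 9·(x + 1)², so s_0'(0) = -2. On the right, s_1'(0) = b, so b = -2.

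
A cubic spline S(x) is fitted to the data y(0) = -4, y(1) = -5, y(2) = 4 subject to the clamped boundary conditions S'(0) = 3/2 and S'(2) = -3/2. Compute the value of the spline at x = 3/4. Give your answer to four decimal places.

Let M_i = S''(x_i). Step sizes h_i = 1, 1; slopes of the chords Δ_i = (y_(i+1) - y_i)/h_i = -1, 9.
  1·M_0 + 4·M_1 + 1·M_2 = 6(Δ_1 - Δ_0) = 60
Clamped end conditions give two more equations: 2h_0·M_0 + h_0·M_1 = 6(Δ_0 - S'(0)) = -15 and h_1·M_1 + 2h_1·M_2 = 6(S'(2) - Δ_1) = -63.
Solving the tridiagonal system: M_0 = -24, M_1 = 33, M_2 = -48.
On [0, 1], S(x) = -4 + 3/2·x - 12·x² + 19/2·x³.
With x = 3/4: S(3/4) = -719/128.

-5.6172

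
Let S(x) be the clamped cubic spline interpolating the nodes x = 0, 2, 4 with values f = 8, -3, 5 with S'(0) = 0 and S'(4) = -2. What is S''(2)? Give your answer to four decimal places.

Write σ_i for S''(x_i). With h_i = 2, 2 and divided differences Δ_i = -11/2, 4, the continuity of S' gives the tridiagonal system
  2·σ_0 + 8·σ_1 + 2·σ_2 = 6(Δ_1 - Δ_0) = 57
Clamped end conditions give two more equations: 2h_0·σ_0 + h_0·σ_1 = 6(Δ_0 - S'(0)) = -33 and h_1·σ_1 + 2h_1·σ_2 = 6(S'(4) - Δ_1) = -36.
Solving: σ_0 = -127/8, σ_1 = 61/4, σ_2 = -133/8.

15.2500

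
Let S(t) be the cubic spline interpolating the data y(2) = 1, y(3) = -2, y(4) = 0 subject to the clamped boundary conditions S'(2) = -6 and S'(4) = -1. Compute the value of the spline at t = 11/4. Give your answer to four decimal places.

-1.9531

With m_i denoting the second derivative at x_i, h_i = 1, 1, and Δ_i = (y_(i+1) − y_i)/h_i = -3, 2:
  1·m_0 + 4·m_1 + 1·m_2 = 6(Δ_1 - Δ_0) = 30
Clamped end conditions give two more equations: 2h_0·m_0 + h_0·m_1 = 6(Δ_0 - S'(2)) = 18 and h_1·m_1 + 2h_1·m_2 = 6(S'(4) - Δ_1) = -18.
Solving: m_0 = 4, m_1 = 10, m_2 = -14.
On [2, 3], S(t) = 1 - 6·(t - 2) + 2·(t - 2)² + 1·(t - 2)³.
With (t - 2) = 3/4: S(11/4) = -125/64.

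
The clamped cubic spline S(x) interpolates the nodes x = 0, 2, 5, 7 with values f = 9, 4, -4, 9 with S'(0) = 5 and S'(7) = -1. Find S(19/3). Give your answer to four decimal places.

6.7932

Put M_i = S'' at the i-th knot. Here h = (2, 3, 2) and Δ = (-5/2, -8/3, 13/2), so the interior equations h_(i-1)·M_(i-1) + 2(h_(i-1)+h_i)·M_i + h_i·M_(i+1) = 6(Δ_i − Δ_(i-1)) read
  2·M_0 + 10·M_1 + 3·M_2 = 6(Δ_1 - Δ_0) = -1
  3·M_1 + 10·M_2 + 2·M_3 = 6(Δ_2 - Δ_1) = 55
Clamped end conditions give two more equations: 2h_0·M_0 + h_0·M_1 = 6(Δ_0 - S'(0)) = -45 and h_2·M_2 + 2h_2·M_3 = 6(S'(7) - Δ_2) = -45.
Hence M_0 = -527/48, M_1 = -13/24, M_2 = 211/24, M_3 = -751/48.
On [5, 7], S(x) = -4 + 281/48·(x - 5) + 211/48·(x - 5)² - 391/192·(x - 5)³.
With (x - 5) = 4/3: S(19/3) = 2201/324.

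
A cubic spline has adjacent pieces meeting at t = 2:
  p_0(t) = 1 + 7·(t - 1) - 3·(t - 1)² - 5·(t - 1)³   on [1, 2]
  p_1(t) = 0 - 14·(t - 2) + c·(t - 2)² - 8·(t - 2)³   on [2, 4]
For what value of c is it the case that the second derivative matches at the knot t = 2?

p_0''(t) = -6 - 30·(t - 1), so p_0''(2) = -36. On the right, p_1''(2) = 2c, so c = -18.

-18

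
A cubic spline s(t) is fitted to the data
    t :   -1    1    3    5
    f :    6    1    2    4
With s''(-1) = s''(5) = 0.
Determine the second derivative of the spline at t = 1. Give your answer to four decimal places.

2.3000

With σ_i denoting the second derivative at x_i, h_i = 2, 2, 2, and Δ_i = (y_(i+1) − y_i)/h_i = -5/2, 1/2, 1:
  2·σ_0 + 8·σ_1 + 2·σ_2 = 6(Δ_1 - Δ_0) = 18
  2·σ_1 + 8·σ_2 + 2·σ_3 = 6(Δ_2 - Δ_1) = 3
Natural end conditions: σ_0 = σ_3 = 0.
Forward elimination and back-substitution give σ_0 = 0, σ_1 = 23/10, σ_2 = -1/5, σ_3 = 0.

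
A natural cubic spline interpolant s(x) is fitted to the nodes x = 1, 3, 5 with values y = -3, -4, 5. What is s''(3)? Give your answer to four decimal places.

3.7500

Put M_i = s'' at the i-th knot. Here h = (2, 2) and Δ = (-1/2, 9/2), so the interior equations h_(i-1)·M_(i-1) + 2(h_(i-1)+h_i)·M_i + h_i·M_(i+1) = 6(Δ_i − Δ_(i-1)) read
  2·M_0 + 8·M_1 + 2·M_2 = 6(Δ_1 - Δ_0) = 30
Natural end conditions: M_0 = M_2 = 0.
Hence M_0 = 0, M_1 = 15/4, M_2 = 0.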